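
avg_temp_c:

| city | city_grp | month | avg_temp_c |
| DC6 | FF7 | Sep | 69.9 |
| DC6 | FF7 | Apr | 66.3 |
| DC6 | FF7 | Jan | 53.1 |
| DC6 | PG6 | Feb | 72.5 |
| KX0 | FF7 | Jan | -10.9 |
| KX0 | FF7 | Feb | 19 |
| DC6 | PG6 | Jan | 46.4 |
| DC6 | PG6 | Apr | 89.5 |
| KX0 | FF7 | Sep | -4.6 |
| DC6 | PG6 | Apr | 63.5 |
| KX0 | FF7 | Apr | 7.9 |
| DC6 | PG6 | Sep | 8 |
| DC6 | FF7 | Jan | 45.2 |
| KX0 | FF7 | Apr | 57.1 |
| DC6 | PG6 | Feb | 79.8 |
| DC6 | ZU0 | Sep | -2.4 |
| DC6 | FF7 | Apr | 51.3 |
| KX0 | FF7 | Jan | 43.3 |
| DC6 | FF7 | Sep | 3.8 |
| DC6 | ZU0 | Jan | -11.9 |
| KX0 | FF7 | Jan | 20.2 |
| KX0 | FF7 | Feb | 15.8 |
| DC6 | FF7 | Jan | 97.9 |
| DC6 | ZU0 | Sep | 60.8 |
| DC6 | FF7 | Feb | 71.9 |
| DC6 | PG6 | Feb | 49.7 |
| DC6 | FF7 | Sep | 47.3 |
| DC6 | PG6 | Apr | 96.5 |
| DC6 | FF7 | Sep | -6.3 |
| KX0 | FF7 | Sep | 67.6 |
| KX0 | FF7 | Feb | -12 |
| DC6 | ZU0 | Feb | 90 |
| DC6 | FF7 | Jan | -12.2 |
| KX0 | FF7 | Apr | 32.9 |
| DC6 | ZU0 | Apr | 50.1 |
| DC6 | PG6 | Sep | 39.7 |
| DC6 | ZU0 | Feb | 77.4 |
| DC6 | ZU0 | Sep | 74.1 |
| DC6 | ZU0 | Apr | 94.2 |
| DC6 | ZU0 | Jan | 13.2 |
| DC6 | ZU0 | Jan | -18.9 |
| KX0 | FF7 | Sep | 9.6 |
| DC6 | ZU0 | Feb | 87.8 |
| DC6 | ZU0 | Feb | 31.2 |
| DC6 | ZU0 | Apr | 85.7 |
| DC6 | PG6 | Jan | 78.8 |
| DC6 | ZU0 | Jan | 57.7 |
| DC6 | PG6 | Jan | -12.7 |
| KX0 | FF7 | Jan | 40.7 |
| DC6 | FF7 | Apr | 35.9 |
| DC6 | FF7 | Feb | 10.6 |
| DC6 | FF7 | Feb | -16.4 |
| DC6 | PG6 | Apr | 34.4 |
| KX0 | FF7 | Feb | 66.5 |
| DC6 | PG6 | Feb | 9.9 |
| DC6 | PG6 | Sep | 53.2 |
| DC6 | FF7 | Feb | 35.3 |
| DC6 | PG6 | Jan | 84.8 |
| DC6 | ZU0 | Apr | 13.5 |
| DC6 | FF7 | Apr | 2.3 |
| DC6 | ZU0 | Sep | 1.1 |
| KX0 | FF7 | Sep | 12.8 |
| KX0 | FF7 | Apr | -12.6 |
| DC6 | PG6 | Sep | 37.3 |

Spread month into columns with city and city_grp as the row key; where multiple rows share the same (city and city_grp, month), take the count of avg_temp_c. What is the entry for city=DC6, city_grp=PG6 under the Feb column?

4

Rows with city=DC6, city_grp=PG6 and month=Feb: avg_temp_c values are 72.5, 79.8, 49.7, 9.9.
4 rows match — count = 4.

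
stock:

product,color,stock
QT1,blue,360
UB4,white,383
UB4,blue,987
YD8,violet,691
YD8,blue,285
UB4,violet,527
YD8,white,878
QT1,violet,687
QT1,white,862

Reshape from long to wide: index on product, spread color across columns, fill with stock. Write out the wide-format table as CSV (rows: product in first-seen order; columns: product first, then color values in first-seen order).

product,blue,white,violet
QT1,360,862,687
UB4,987,383,527
YD8,285,878,691

Columns: product plus the 3 distinct color values (blue, white, violet).
For example, row QT1 column blue takes stock=360 from the long row (QT1, blue).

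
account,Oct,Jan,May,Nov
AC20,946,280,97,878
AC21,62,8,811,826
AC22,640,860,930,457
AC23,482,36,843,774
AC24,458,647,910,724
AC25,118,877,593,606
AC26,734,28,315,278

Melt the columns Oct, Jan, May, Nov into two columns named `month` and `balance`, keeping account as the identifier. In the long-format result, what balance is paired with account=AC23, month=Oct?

482

Unpivoting turns each (account, wide-column) pair into one long row.
The wide cell at row AC23, column Oct holds 482, so the long row (AC23, Oct) has balance=482.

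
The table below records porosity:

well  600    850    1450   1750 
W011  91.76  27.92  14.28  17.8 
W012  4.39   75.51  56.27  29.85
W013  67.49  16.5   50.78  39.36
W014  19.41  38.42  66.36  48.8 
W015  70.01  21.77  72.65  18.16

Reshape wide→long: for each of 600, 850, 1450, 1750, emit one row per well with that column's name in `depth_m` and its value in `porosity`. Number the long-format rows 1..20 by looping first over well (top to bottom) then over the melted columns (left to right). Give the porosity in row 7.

56.27

20 rows total (5 × 4). Row 7: index ⌊(7-1)/4⌋ = 1 into well → W012; (7-1) mod 4 = 2 into the melted columns → 1450.
So row 7 is (W012, 1450, 56.27); porosity = 56.27.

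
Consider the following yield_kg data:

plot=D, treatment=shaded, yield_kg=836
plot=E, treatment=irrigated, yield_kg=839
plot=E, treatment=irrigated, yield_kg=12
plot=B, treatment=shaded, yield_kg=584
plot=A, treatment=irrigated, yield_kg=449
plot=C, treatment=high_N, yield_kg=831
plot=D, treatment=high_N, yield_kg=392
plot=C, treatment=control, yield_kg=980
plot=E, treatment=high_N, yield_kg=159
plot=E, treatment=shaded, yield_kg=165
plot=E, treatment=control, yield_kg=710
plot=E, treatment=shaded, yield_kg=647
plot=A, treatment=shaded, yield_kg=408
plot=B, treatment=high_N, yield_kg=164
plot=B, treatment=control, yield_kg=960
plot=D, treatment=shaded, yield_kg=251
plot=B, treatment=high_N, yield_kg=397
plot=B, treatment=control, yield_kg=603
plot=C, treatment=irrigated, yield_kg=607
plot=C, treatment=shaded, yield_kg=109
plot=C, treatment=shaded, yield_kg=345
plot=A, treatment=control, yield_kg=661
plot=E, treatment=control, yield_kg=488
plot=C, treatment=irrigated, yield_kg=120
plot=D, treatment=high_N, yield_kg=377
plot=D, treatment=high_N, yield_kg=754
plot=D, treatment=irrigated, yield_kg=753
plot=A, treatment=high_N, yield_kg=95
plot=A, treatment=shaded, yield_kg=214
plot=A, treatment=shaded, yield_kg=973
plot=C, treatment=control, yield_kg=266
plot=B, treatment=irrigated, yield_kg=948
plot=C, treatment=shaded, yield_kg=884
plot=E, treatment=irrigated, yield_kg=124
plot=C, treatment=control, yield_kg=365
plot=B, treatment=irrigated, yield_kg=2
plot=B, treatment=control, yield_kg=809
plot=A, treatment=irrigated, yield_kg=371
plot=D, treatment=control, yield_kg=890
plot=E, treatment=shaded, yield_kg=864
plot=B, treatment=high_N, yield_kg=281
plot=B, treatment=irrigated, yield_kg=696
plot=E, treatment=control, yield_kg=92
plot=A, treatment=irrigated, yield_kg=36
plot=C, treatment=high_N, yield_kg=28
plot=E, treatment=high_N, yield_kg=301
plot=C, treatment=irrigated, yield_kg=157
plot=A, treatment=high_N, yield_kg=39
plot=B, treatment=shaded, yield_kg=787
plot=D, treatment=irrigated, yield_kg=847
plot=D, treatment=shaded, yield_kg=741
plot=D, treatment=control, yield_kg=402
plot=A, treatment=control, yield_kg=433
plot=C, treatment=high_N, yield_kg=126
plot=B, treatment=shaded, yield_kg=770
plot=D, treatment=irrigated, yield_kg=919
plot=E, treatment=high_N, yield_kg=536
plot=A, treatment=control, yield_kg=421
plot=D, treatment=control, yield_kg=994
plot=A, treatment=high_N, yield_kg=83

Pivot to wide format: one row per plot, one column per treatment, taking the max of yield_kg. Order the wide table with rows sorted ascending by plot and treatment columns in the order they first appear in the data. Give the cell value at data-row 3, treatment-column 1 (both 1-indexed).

884

With rows sorted ascending by plot, row 3 is plot=C. treatment columns in first-appearance order: shaded, irrigated, high_N, control; column 1 is shaded.
Long rows with plot=C, treatment=shaded: max(109, 345, 884) = 884.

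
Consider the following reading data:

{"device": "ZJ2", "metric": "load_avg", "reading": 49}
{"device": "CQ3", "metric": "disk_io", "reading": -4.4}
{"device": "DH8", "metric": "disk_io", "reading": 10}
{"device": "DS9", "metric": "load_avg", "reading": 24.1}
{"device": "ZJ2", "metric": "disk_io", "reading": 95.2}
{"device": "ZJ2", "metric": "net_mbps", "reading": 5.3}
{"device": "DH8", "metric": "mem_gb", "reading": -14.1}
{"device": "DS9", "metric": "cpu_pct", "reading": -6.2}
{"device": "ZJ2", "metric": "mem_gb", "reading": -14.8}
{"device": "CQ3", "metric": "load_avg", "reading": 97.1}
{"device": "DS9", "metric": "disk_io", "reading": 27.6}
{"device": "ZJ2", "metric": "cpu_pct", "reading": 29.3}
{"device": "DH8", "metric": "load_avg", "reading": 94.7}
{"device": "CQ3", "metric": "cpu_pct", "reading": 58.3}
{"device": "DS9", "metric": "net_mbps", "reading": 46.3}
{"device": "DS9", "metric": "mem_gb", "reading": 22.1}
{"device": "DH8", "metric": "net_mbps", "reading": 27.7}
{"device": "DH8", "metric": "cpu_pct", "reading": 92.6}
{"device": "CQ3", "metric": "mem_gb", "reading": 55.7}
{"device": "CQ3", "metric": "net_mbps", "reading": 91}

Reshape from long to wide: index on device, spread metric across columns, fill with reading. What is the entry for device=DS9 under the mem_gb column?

22.1

Wide layout: rows indexed by device, columns are the 5 distinct metric values (load_avg, disk_io, net_mbps, mem_gb, cpu_pct).
Cell (device=DS9, metric=mem_gb) draws from the long row where device=DS9 and metric=mem_gb, which has reading=22.1.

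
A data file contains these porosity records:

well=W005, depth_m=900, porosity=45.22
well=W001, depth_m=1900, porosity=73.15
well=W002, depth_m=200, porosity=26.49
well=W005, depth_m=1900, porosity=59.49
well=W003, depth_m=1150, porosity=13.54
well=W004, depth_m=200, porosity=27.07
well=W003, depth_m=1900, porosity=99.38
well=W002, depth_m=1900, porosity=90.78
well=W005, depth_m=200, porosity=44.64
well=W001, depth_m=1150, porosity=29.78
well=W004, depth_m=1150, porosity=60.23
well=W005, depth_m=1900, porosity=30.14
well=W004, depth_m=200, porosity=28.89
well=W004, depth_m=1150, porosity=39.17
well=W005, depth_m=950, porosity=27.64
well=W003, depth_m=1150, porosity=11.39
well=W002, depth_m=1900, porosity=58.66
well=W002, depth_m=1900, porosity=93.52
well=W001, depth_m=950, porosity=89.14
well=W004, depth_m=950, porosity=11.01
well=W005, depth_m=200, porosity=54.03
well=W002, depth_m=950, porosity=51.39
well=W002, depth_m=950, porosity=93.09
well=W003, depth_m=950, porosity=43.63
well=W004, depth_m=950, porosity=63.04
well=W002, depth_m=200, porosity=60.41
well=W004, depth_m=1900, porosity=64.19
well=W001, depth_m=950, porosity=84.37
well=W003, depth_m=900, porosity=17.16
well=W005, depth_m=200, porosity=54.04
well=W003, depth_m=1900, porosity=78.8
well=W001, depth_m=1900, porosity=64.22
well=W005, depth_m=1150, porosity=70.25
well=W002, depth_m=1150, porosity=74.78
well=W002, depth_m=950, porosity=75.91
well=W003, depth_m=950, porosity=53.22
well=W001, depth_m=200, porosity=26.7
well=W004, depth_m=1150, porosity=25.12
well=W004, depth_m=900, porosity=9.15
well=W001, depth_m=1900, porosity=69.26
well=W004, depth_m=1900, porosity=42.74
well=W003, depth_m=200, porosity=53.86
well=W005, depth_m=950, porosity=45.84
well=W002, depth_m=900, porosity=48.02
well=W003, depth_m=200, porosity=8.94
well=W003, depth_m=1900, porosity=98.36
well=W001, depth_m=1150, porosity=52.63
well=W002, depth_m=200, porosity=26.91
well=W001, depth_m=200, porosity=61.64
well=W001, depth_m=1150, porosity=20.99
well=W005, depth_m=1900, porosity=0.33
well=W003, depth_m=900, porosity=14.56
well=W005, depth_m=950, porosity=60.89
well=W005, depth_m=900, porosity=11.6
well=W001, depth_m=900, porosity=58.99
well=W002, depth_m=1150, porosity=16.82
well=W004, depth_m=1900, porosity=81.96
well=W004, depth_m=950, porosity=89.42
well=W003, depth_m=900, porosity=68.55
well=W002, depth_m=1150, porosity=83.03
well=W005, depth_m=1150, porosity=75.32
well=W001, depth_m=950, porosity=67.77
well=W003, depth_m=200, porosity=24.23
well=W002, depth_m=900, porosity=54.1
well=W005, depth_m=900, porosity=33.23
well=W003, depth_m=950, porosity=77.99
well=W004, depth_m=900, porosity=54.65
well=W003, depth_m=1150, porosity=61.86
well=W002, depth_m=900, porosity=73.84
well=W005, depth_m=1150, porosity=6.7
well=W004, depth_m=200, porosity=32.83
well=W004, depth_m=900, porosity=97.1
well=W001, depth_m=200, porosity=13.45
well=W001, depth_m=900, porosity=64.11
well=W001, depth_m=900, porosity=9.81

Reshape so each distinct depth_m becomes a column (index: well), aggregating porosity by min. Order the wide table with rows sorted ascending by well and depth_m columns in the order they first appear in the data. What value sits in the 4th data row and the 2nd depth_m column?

42.74

With rows sorted ascending by well, row 4 is well=W004. depth_m columns in first-appearance order: 900, 1900, 200, 1150, 950; column 2 is 1900.
Long rows with well=W004, depth_m=1900: min(64.19, 42.74, 81.96) = 42.74.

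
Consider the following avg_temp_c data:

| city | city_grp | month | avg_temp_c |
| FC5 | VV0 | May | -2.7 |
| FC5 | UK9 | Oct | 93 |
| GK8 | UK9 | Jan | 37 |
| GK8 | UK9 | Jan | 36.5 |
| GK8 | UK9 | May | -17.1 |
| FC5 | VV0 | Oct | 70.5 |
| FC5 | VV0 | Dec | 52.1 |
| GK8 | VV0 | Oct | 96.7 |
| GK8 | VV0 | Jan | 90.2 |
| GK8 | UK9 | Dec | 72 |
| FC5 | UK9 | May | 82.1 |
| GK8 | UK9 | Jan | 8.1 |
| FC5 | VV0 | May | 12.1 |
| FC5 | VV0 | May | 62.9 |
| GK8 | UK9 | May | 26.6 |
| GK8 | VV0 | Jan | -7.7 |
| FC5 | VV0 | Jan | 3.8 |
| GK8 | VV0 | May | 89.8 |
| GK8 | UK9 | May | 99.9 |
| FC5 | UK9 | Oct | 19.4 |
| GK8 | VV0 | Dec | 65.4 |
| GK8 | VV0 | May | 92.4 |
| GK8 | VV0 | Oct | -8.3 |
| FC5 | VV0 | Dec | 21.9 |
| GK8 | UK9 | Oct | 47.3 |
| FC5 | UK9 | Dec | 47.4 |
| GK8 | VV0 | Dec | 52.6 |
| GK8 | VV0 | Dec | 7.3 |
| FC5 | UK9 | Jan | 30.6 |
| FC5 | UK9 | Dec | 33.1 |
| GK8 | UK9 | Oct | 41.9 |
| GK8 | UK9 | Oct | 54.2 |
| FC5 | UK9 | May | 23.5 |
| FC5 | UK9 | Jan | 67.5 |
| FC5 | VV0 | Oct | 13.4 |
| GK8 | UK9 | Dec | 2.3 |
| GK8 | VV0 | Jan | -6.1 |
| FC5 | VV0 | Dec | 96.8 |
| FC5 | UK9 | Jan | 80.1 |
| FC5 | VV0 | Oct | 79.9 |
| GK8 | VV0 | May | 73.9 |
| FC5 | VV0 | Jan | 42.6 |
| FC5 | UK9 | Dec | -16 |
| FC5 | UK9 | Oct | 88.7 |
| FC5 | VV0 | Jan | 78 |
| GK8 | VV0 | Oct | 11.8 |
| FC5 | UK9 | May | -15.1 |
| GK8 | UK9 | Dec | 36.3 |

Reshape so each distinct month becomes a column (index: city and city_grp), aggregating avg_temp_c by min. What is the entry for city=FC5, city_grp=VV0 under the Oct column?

13.4

Rows with city=FC5, city_grp=VV0 and month=Oct: avg_temp_c values are 70.5, 13.4, 79.9.
min(70.5, 13.4, 79.9) = 13.4.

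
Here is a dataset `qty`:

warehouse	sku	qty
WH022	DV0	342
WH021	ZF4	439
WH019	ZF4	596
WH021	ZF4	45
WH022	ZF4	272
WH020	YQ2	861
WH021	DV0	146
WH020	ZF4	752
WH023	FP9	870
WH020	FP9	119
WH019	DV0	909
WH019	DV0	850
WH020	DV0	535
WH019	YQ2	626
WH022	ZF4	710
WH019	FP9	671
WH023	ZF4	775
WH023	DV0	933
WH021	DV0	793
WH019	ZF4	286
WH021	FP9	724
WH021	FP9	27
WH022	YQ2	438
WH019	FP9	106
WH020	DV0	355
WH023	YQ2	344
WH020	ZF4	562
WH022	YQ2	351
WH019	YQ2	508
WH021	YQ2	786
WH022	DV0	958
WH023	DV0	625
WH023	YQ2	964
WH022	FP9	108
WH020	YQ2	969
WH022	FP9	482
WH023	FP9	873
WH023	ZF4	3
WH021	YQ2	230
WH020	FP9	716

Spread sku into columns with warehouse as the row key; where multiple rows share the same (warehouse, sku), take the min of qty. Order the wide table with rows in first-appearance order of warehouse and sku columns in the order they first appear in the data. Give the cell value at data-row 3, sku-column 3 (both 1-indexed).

With rows in first-appearance order of warehouse, row 3 is warehouse=WH019. sku columns in first-appearance order: DV0, ZF4, YQ2, FP9; column 3 is YQ2.
Long rows with warehouse=WH019, sku=YQ2: min(626, 508) = 508.

508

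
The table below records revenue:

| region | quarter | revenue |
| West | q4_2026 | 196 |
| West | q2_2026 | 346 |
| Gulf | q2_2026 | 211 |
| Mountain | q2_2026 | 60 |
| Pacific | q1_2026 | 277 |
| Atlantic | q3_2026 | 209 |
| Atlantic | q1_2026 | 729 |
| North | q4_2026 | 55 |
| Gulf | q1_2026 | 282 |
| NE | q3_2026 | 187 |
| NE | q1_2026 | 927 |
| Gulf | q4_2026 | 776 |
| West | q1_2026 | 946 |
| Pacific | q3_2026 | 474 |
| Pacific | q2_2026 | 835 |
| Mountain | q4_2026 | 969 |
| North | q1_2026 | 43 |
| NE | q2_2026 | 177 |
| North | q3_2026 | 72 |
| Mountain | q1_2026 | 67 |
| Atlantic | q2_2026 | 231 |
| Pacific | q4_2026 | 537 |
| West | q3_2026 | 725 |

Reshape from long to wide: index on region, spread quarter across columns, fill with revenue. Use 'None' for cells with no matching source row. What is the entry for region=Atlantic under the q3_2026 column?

The long row with region=Atlantic, quarter=q3_2026 has revenue=209.

209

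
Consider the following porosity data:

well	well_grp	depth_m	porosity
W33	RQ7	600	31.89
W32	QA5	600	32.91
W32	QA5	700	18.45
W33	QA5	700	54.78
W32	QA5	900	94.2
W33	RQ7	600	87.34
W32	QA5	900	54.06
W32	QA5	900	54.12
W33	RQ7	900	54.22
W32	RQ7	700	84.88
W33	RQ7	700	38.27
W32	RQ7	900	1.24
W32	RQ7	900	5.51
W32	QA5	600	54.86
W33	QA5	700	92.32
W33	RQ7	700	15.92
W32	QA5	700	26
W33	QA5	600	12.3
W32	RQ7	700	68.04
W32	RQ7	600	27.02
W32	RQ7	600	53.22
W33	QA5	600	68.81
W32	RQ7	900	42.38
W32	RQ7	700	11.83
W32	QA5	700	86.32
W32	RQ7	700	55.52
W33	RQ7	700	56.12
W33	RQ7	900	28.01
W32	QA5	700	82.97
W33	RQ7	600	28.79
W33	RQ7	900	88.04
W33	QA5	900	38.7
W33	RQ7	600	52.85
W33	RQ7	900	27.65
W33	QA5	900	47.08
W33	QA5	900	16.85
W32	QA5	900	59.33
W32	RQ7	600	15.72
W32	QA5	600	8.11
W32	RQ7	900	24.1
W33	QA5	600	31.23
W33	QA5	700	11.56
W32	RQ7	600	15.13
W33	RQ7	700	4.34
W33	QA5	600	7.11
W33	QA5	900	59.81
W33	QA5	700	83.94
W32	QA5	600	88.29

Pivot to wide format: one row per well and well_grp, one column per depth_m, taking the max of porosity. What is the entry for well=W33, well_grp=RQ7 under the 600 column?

87.34

Rows with well=W33, well_grp=RQ7 and depth_m=600: porosity values are 31.89, 87.34, 28.79, 52.85.
max(31.89, 87.34, 28.79, 52.85) = 87.34.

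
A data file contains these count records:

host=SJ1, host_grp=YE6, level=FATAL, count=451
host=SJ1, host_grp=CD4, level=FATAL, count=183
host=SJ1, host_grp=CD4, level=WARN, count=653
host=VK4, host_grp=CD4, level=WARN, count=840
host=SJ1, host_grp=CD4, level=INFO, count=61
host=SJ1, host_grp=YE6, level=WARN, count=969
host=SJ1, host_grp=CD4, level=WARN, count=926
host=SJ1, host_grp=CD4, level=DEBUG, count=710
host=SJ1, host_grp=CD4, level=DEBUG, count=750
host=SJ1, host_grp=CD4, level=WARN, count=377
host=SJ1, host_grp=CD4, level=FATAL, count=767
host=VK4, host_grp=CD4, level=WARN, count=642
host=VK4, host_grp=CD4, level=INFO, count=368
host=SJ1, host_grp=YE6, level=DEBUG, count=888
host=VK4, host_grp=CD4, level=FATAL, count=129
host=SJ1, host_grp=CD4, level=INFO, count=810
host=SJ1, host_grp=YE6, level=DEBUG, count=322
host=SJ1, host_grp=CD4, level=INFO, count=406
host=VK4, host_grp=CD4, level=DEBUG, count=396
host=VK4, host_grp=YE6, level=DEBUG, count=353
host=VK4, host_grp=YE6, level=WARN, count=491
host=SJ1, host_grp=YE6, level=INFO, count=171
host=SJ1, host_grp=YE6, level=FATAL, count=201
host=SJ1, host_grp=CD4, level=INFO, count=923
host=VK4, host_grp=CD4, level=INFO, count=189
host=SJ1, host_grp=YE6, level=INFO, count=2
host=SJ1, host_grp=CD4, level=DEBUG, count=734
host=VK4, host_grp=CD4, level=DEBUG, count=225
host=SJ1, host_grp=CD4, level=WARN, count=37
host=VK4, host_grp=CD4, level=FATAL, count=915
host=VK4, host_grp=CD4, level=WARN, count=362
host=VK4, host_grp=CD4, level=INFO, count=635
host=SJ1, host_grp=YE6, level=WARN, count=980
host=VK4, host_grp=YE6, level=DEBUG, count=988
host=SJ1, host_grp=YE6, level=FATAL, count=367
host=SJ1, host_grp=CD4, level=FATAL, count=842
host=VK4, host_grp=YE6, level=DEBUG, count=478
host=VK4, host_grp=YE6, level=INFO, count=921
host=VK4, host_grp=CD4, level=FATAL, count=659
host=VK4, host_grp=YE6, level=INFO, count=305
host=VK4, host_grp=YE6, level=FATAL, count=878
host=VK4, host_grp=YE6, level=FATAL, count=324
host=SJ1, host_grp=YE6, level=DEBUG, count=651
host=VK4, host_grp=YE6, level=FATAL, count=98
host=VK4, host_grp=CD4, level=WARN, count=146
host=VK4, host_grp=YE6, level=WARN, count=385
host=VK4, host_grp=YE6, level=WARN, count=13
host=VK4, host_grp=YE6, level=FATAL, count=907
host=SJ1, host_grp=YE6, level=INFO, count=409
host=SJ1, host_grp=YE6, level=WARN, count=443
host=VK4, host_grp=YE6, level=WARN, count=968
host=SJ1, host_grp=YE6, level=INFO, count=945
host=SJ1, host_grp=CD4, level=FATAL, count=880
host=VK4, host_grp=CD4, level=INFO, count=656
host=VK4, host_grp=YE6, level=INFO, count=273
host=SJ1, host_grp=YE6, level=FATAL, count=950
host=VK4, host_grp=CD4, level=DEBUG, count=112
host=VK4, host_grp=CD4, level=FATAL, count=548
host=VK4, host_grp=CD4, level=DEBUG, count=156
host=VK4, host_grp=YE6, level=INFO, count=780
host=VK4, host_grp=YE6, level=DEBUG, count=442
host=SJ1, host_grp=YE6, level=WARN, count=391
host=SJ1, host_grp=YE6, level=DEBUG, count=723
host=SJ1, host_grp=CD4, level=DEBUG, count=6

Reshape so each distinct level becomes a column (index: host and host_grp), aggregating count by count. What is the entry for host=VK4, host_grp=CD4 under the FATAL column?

4

Rows with host=VK4, host_grp=CD4 and level=FATAL: count values are 129, 915, 659, 548.
4 rows match — count = 4.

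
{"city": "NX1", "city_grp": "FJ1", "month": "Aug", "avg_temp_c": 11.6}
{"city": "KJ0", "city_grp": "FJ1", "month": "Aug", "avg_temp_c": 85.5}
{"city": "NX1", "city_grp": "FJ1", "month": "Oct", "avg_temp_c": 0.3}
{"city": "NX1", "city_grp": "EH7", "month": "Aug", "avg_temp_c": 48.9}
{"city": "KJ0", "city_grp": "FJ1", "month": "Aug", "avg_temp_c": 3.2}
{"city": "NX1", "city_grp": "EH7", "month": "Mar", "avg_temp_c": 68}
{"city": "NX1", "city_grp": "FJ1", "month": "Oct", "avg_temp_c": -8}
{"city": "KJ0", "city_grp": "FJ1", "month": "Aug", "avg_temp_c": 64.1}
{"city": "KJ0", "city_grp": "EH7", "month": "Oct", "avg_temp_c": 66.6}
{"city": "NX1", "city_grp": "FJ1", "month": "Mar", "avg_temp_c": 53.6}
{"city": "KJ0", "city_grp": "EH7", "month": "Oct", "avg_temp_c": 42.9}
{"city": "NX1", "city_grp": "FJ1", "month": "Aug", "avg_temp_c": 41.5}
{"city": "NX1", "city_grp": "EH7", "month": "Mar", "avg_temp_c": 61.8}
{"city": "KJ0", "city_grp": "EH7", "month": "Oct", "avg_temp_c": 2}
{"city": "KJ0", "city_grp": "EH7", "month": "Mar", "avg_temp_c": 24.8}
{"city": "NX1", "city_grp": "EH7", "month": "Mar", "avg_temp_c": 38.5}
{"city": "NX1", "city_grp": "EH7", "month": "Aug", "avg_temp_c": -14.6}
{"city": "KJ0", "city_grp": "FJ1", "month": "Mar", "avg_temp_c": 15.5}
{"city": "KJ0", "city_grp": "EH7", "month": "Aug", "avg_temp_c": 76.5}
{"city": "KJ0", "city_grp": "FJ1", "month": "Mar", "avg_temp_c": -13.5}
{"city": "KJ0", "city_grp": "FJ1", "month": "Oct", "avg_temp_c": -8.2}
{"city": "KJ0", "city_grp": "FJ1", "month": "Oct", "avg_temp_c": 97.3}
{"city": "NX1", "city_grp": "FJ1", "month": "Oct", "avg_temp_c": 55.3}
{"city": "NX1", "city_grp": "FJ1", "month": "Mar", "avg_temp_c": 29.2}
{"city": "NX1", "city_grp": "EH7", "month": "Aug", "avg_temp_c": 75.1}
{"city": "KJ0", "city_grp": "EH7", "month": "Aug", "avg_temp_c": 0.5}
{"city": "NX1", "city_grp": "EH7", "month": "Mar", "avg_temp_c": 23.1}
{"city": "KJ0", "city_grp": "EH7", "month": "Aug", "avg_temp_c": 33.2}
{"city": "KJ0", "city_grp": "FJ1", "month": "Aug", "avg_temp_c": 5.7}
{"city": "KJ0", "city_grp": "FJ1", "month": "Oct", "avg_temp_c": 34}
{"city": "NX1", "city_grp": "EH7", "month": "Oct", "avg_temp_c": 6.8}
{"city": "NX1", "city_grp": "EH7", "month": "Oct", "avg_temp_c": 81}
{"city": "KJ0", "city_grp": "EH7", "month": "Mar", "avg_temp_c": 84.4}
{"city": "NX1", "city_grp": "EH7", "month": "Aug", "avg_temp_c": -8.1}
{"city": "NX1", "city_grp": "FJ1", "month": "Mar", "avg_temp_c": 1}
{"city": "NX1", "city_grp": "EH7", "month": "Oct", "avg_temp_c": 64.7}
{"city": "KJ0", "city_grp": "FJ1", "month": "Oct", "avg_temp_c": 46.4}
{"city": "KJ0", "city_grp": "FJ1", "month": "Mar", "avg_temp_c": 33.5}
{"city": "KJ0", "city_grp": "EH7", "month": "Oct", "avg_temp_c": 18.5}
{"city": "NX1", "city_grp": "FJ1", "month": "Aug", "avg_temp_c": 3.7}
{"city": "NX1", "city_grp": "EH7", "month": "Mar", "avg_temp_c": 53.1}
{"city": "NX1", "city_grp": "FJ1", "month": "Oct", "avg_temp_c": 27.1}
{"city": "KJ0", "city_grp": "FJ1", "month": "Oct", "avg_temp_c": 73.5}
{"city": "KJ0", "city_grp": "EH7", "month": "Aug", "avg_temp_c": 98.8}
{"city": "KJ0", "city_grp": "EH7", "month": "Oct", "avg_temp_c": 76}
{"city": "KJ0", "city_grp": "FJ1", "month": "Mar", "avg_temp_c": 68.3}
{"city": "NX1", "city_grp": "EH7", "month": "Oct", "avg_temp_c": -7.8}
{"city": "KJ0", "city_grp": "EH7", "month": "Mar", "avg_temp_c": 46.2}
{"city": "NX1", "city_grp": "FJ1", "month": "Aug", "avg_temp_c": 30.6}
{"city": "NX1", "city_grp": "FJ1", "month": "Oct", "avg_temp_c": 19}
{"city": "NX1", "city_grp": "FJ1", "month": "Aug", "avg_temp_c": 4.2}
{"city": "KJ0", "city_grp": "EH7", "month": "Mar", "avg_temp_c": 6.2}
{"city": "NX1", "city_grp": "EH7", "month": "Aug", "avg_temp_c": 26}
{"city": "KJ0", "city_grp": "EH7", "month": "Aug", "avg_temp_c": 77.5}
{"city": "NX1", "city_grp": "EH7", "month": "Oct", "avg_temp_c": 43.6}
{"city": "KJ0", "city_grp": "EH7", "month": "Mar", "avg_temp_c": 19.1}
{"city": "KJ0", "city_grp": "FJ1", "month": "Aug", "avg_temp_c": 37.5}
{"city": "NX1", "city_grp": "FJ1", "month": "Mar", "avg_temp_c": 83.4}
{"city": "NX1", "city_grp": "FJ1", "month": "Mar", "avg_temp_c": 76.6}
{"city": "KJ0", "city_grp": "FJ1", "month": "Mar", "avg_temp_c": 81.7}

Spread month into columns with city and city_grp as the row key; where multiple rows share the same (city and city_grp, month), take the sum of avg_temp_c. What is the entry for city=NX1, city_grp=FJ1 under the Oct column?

93.7

Rows with city=NX1, city_grp=FJ1 and month=Oct: avg_temp_c values are 0.3, -8, 55.3, 27.1, 19.
0.3 + -8 + 55.3 + 27.1 + 19 = 93.7.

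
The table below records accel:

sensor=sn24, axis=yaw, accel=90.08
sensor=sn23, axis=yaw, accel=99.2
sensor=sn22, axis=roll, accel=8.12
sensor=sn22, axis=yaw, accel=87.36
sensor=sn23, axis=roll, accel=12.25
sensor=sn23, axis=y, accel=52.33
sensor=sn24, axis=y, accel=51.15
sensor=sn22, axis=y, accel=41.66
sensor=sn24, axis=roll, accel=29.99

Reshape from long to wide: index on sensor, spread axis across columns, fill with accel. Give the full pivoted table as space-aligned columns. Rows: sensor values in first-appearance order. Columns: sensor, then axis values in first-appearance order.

sensor  yaw    roll   y    
sn24    90.08  29.99  51.15
sn23    99.2   12.25  52.33
sn22    87.36  8.12   41.66

Columns: sensor plus the 3 distinct axis values (yaw, roll, y).
For example, row sn24 column yaw takes accel=90.08 from the long row (sn24, yaw).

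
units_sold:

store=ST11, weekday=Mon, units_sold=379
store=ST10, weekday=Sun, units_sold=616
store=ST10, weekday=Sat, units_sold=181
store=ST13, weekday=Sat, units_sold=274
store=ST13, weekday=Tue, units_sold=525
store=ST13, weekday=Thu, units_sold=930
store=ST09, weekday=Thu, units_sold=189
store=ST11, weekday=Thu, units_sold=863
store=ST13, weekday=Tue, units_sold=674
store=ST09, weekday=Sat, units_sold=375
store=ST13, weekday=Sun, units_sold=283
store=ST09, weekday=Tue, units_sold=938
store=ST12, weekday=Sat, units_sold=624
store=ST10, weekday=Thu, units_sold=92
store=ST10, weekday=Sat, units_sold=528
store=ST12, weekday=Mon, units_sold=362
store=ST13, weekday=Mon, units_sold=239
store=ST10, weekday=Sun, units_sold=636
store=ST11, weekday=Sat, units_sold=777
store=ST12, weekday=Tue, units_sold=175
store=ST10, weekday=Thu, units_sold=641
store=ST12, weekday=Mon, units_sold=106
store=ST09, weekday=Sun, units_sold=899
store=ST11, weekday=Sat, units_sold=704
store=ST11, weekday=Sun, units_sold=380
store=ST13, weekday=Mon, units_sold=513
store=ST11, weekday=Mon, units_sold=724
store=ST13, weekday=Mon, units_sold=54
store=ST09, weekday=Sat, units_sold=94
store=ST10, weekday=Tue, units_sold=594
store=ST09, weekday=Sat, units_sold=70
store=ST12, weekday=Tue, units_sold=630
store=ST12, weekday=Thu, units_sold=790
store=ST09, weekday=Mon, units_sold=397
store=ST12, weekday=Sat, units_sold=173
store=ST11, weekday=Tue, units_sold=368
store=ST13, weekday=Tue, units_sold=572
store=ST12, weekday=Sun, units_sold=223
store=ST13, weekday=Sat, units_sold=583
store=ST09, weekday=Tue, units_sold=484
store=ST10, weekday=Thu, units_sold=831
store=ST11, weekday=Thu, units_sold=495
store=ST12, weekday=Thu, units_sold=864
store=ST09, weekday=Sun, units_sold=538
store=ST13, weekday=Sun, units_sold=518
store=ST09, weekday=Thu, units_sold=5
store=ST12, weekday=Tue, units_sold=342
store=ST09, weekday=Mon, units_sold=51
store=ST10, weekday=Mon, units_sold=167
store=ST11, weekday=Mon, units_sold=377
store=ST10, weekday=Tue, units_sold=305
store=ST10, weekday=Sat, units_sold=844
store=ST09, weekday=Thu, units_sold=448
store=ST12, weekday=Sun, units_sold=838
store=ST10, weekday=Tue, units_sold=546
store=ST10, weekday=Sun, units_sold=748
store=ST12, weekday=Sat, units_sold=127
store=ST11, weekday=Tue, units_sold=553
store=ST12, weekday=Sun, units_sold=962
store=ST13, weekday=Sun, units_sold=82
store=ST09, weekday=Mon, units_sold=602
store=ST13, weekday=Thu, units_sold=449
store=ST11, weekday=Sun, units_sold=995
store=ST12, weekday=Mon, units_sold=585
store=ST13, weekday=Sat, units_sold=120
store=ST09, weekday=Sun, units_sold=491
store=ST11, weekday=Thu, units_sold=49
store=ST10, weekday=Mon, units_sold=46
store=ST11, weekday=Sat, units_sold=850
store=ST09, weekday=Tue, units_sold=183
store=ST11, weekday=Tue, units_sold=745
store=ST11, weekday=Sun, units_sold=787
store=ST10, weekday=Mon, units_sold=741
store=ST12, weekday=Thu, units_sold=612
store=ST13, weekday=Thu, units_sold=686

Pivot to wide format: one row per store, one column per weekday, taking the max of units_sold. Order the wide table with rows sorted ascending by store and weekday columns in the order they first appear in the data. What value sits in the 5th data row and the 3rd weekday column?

583

With rows sorted ascending by store, row 5 is store=ST13. weekday columns in first-appearance order: Mon, Sun, Sat, Tue, Thu; column 3 is Sat.
Long rows with store=ST13, weekday=Sat: max(274, 583, 120) = 583.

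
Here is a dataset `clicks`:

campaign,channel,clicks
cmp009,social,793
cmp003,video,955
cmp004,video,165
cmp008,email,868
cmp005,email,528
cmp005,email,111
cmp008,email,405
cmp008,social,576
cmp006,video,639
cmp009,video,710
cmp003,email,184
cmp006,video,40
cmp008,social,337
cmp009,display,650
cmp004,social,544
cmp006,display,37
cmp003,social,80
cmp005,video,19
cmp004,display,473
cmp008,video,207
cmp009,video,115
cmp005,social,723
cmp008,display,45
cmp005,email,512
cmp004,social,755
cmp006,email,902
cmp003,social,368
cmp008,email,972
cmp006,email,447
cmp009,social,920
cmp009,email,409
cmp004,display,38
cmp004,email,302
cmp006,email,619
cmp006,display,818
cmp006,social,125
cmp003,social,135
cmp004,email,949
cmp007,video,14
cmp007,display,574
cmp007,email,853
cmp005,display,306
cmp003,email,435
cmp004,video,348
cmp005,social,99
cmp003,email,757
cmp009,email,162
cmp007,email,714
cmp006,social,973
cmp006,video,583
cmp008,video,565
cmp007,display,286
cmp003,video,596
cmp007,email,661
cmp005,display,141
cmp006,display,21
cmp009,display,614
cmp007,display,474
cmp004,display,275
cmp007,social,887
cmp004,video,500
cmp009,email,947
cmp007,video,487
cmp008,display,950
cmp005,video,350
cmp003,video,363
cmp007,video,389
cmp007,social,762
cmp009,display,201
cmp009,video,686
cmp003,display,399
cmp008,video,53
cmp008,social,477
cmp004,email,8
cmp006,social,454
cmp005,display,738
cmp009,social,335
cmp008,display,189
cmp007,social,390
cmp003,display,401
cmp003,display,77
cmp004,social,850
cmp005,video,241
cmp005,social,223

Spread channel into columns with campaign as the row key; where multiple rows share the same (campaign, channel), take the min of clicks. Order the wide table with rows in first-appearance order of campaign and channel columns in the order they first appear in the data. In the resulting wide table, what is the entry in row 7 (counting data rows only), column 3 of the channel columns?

With rows in first-appearance order of campaign, row 7 is campaign=cmp007. channel columns in first-appearance order: social, video, email, display; column 3 is email.
Long rows with campaign=cmp007, channel=email: min(853, 714, 661) = 661.

661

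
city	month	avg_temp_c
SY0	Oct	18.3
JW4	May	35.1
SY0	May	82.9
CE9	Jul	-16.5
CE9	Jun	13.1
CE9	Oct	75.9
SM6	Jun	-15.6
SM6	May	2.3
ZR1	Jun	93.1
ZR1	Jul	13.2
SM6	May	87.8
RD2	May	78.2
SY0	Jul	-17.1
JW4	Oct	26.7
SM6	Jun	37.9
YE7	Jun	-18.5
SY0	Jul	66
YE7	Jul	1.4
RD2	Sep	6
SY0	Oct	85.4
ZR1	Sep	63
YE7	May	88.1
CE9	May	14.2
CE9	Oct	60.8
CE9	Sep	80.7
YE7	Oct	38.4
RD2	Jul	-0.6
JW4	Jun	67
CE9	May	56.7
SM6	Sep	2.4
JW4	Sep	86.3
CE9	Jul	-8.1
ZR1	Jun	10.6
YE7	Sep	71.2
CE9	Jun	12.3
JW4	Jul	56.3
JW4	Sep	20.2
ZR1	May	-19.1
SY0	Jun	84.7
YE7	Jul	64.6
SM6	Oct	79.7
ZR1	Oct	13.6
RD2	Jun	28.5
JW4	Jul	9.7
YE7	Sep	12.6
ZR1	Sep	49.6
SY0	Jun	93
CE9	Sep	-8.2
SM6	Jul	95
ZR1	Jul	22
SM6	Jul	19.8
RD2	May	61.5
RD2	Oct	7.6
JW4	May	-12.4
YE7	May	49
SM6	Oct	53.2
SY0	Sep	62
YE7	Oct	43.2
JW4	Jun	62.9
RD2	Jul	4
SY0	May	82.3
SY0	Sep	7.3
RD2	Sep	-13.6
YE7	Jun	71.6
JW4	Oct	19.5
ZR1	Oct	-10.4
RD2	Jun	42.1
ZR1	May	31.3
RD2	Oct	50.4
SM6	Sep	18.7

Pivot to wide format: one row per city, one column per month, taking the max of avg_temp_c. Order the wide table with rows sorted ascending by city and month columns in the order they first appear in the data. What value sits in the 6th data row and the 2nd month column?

88.1

With rows sorted ascending by city, row 6 is city=YE7. month columns in first-appearance order: Oct, May, Jul, Jun, Sep; column 2 is May.
Long rows with city=YE7, month=May: max(88.1, 49) = 88.1.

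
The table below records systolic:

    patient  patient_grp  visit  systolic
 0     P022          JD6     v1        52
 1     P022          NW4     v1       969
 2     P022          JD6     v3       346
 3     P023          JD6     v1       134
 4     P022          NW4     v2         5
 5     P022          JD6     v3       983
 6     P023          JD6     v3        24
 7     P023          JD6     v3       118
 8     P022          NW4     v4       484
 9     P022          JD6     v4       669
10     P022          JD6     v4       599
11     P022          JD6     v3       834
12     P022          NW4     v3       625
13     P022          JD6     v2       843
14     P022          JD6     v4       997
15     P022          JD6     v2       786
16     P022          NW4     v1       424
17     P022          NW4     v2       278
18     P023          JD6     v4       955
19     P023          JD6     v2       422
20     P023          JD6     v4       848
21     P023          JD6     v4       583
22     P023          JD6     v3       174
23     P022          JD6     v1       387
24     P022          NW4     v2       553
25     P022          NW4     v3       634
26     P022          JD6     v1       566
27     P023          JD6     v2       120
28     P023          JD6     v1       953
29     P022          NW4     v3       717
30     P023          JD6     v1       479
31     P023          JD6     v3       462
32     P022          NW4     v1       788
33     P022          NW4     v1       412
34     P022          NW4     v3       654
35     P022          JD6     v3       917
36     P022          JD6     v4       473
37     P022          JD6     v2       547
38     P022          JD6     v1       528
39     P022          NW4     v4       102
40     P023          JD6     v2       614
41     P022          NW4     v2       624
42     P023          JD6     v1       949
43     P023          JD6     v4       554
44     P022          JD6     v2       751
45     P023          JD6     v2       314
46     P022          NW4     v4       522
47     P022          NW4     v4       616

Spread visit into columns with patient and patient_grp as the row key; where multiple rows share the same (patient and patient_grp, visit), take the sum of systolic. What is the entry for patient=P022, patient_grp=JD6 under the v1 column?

Rows with patient=P022, patient_grp=JD6 and visit=v1: systolic values are 52, 387, 566, 528.
52 + 387 + 566 + 528 = 1533.

1533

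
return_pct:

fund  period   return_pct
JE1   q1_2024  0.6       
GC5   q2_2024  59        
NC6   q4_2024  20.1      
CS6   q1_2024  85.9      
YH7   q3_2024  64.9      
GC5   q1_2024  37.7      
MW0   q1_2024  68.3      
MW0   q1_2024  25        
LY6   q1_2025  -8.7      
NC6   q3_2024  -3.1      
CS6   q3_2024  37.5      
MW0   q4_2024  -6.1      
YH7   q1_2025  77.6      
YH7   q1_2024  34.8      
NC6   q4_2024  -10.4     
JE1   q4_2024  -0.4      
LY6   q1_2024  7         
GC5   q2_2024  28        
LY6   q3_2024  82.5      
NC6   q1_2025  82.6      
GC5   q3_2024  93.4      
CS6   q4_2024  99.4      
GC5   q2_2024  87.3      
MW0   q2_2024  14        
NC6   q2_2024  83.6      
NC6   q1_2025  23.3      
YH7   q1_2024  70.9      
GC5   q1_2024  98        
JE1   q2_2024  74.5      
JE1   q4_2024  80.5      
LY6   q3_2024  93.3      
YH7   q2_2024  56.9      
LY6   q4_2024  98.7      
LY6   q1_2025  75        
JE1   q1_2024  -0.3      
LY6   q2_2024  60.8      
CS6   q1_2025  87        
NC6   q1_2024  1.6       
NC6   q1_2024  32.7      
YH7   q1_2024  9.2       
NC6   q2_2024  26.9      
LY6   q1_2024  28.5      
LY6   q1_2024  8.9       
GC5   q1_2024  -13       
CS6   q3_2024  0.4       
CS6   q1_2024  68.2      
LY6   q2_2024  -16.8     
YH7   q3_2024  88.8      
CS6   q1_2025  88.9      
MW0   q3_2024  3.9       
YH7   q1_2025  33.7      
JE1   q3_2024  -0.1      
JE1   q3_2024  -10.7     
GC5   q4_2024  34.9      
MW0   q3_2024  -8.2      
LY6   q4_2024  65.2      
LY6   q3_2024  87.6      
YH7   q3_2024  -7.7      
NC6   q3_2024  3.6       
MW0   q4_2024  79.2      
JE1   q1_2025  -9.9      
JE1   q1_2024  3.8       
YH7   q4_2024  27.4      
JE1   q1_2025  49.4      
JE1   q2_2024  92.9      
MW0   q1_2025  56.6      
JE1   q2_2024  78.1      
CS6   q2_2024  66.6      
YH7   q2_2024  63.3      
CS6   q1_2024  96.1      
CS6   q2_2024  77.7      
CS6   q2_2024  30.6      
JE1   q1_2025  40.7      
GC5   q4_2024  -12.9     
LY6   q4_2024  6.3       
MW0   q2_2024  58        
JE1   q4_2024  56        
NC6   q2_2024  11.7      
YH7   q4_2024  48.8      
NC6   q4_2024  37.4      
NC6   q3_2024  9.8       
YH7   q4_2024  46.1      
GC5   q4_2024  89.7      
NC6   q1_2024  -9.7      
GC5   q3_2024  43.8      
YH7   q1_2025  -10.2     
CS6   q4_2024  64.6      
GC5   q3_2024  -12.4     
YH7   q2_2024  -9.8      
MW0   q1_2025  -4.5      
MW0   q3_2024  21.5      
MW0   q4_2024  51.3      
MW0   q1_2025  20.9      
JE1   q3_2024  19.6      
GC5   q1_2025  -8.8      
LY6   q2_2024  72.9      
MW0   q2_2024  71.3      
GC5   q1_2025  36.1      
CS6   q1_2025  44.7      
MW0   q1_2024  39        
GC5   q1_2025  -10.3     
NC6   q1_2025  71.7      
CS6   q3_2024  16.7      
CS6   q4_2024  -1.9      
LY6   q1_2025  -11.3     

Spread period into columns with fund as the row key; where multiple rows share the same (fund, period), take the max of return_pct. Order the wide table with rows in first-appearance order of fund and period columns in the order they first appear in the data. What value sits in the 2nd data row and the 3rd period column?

89.7

With rows in first-appearance order of fund, row 2 is fund=GC5. period columns in first-appearance order: q1_2024, q2_2024, q4_2024, q3_2024, q1_2025; column 3 is q4_2024.
Long rows with fund=GC5, period=q4_2024: max(34.9, -12.9, 89.7) = 89.7.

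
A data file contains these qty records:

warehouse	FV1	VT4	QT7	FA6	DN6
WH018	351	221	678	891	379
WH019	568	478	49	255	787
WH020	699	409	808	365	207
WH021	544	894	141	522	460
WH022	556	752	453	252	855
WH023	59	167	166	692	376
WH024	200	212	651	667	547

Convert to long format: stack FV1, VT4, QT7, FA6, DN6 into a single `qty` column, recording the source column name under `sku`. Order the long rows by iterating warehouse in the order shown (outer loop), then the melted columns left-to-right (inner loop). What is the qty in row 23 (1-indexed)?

453

35 rows total (7 × 5). Row 23: index ⌊(23-1)/5⌋ = 4 into warehouse → WH022; (23-1) mod 5 = 2 into the melted columns → QT7.
So row 23 is (WH022, QT7, 453); qty = 453.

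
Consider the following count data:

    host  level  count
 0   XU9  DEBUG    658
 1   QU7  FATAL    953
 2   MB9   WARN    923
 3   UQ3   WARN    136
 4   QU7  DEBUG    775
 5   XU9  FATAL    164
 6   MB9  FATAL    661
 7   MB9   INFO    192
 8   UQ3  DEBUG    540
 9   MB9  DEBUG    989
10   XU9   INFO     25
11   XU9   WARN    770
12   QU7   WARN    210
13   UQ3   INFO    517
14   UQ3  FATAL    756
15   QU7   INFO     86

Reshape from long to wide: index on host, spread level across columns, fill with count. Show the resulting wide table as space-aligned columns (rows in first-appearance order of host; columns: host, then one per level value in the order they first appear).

Columns: host plus the 4 distinct level values (DEBUG, FATAL, WARN, INFO).
For example, row XU9 column DEBUG takes count=658 from the long row (XU9, DEBUG).

host  DEBUG  FATAL  WARN  INFO
XU9   658    164    770   25  
QU7   775    953    210   86  
MB9   989    661    923   192 
UQ3   540    756    136   517 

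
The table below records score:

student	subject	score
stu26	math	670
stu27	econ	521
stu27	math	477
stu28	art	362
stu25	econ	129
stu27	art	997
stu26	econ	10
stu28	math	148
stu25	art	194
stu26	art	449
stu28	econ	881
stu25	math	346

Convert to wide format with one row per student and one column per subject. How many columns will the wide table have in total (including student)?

4

1 column for student plus 3 distinct subject values → 4 columns.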